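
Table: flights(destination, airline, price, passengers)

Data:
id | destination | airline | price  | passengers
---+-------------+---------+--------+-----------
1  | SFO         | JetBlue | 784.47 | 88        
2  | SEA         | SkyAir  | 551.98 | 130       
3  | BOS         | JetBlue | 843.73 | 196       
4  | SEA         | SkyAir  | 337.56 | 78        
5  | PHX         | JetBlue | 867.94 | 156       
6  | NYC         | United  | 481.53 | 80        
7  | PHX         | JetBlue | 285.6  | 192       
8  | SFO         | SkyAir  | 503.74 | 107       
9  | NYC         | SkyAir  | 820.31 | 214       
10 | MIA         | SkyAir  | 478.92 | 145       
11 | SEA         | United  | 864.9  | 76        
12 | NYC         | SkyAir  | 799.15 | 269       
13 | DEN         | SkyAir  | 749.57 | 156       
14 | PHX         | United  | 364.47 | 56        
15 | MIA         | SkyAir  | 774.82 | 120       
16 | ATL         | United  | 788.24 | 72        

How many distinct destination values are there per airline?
SELECT airline, COUNT(DISTINCT destination)
FROM flights
GROUP BY airline

Result:
  JetBlue: 3 distinct
  SkyAir: 5 distinct
  United: 4 distinct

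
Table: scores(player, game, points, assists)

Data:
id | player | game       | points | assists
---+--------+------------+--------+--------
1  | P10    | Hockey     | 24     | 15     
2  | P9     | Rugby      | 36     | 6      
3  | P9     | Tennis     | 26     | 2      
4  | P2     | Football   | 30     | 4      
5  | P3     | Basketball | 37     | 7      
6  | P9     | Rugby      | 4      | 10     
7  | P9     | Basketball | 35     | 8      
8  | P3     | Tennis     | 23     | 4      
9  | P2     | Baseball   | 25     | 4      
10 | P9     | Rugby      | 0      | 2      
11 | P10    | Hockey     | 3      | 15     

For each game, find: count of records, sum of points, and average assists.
SELECT game,
       COUNT(*) as cnt,
       SUM(points) as total_points,
       AVG(assists) as avg_assists
FROM scores
GROUP BY game

Result:
  Baseball: 1 records, 25 total points, 4.00 avg assists
  Basketball: 2 records, 72 total points, 7.50 avg assists
  Football: 1 records, 30 total points, 4.00 avg assists
  Hockey: 2 records, 27 total points, 15.00 avg assists
  Rugby: 3 records, 40 total points, 6.00 avg assists
  Tennis: 2 records, 49 total points, 3.00 avg assists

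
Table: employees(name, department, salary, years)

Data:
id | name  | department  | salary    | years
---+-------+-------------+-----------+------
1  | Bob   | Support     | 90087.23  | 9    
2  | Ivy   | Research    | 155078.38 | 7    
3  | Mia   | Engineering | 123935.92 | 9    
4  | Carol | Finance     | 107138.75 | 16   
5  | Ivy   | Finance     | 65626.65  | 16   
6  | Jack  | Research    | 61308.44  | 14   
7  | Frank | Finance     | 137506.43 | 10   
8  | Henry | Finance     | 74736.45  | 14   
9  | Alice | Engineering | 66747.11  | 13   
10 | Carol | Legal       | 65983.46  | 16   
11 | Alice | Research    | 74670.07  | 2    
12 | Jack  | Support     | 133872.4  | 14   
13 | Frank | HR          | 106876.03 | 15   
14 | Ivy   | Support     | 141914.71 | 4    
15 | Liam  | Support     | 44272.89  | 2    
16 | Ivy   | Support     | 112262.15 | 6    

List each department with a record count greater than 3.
SELECT department, COUNT(*) as cnt
FROM employees
GROUP BY department
HAVING COUNT(*) > 3

Result:
  Finance: 4
  Support: 5

Note: HAVING filters groups after aggregation, WHERE filters rows before.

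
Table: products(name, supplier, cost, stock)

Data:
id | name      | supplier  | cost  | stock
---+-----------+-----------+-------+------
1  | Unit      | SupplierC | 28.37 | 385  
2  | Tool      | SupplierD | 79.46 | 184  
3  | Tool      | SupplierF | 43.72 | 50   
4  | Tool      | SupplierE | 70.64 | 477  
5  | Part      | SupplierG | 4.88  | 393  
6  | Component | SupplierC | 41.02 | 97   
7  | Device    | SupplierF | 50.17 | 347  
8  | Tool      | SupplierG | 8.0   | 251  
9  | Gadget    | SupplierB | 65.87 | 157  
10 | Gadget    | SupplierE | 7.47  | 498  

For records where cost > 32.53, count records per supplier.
SELECT supplier, COUNT(*)
FROM products
WHERE cost > 32.53
GROUP BY supplier

Note: WHERE filters rows before grouping.

Result:
  SupplierB: 1
  SupplierC: 1
  SupplierD: 1
  SupplierE: 1
  SupplierF: 2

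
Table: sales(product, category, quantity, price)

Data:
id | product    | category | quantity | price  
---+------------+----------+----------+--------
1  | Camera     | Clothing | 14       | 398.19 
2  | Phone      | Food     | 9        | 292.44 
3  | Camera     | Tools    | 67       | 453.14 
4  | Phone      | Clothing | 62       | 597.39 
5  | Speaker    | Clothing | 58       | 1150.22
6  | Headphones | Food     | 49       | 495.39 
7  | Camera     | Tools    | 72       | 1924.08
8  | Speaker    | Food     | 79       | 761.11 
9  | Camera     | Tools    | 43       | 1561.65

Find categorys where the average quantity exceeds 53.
SELECT category, AVG(quantity)
FROM sales
GROUP BY category
HAVING AVG(quantity) > 53

Result:
  Tools: avg=60.67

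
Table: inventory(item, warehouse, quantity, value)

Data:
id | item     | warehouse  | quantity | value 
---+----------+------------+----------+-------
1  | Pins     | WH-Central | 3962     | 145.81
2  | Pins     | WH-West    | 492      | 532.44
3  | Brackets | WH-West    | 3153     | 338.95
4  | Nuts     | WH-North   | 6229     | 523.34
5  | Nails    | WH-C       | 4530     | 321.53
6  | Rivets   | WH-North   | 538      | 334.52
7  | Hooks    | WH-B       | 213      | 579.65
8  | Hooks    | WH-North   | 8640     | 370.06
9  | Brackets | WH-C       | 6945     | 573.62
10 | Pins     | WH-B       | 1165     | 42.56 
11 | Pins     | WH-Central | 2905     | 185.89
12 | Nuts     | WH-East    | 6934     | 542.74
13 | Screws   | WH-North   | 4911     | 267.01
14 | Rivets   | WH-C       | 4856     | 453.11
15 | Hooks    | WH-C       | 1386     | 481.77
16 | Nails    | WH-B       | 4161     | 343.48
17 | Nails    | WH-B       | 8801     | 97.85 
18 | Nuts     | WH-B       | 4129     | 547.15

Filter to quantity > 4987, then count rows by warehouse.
SELECT warehouse, COUNT(*)
FROM inventory
WHERE quantity > 4987
GROUP BY warehouse

Note: WHERE filters rows before grouping.

Result:
  WH-B: 1
  WH-C: 1
  WH-East: 1
  WH-North: 2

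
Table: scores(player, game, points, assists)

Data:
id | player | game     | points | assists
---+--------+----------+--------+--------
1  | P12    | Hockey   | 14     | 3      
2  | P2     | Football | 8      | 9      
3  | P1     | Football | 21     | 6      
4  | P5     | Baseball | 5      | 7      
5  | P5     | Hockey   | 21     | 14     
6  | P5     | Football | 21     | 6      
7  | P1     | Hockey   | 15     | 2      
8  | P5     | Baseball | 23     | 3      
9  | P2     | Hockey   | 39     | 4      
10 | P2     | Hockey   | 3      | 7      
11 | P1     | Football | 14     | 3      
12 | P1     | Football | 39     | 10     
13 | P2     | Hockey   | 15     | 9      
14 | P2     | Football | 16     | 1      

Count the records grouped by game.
SELECT game, COUNT(*) as count
FROM scores
GROUP BY game

Result:
  Baseball: 2
  Football: 6
  Hockey: 6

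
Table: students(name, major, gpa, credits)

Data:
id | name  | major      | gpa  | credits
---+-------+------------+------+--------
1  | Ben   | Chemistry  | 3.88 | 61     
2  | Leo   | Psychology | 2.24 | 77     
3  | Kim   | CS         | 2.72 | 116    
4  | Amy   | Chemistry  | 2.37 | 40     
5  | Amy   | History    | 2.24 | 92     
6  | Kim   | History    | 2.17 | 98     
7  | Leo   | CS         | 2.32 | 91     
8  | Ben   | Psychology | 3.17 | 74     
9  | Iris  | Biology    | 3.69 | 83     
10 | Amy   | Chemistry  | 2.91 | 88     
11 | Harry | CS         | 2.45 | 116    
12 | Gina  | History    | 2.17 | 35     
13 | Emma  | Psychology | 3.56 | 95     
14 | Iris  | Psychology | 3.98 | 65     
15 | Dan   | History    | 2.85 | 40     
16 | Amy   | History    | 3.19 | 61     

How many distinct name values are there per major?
SELECT major, COUNT(DISTINCT name)
FROM students
GROUP BY major

Result:
  Biology: 1 distinct
  CS: 3 distinct
  Chemistry: 2 distinct
  History: 4 distinct
  Psychology: 4 distinct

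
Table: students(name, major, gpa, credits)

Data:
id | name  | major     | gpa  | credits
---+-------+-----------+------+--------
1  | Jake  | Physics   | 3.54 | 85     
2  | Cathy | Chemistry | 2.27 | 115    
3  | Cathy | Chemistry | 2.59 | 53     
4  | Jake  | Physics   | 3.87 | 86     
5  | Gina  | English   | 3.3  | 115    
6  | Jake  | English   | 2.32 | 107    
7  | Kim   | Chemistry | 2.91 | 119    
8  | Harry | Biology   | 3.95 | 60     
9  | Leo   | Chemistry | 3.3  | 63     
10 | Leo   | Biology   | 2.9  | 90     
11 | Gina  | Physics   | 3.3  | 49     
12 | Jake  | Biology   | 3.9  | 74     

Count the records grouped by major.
SELECT major, COUNT(*) as count
FROM students
GROUP BY major

Result:
  Biology: 3
  Chemistry: 4
  English: 2
  Physics: 3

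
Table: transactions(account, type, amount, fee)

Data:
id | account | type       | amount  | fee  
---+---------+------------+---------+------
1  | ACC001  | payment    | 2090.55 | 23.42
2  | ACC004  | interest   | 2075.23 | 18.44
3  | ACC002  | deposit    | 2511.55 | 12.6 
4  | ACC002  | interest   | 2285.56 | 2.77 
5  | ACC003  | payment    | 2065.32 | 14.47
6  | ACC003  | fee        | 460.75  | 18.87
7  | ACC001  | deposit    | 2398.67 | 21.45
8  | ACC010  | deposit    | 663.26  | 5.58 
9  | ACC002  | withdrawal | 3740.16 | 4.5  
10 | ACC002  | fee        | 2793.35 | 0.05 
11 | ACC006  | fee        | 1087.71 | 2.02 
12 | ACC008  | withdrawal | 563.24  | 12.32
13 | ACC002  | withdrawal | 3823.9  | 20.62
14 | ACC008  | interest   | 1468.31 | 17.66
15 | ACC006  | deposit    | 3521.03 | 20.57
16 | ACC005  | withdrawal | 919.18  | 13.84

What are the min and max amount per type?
SELECT type, MIN(amount), MAX(amount)
FROM transactions
GROUP BY type

Result:
  deposit: min=663.26, max=3521.03
  fee: min=460.75, max=2793.35
  interest: min=1468.31, max=2285.56
  payment: min=2065.32, max=2090.55
  withdrawal: min=563.24, max=3823.90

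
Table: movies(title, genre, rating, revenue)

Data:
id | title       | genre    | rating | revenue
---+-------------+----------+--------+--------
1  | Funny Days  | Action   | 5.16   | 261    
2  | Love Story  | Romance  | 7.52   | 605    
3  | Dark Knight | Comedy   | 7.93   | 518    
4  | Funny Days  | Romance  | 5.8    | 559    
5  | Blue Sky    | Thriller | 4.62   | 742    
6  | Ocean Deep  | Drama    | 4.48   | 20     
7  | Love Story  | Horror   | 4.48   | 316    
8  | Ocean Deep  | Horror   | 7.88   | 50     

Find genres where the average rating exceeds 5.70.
SELECT genre, AVG(rating)
FROM movies
GROUP BY genre
HAVING AVG(rating) > 5.70

Result:
  Comedy: avg=7.93
  Horror: avg=6.18
  Romance: avg=6.66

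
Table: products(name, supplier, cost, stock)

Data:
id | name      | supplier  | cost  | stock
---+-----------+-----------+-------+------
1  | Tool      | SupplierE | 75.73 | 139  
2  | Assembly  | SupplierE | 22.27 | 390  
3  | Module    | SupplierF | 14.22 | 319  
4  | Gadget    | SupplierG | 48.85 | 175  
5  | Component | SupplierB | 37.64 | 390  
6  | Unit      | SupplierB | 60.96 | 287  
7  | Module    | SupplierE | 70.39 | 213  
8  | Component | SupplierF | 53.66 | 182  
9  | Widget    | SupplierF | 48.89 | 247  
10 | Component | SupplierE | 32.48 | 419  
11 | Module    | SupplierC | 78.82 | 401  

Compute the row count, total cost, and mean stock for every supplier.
SELECT supplier,
       COUNT(*) as cnt,
       SUM(cost) as total_cost,
       AVG(stock) as avg_stock
FROM products
GROUP BY supplier

Result:
  SupplierB: 2 records, 98.60 total cost, 338.50 avg stock
  SupplierC: 1 records, 78.82 total cost, 401.00 avg stock
  SupplierE: 4 records, 200.87 total cost, 290.25 avg stock
  SupplierF: 3 records, 116.77 total cost, 249.33 avg stock
  SupplierG: 1 records, 48.85 total cost, 175.00 avg stock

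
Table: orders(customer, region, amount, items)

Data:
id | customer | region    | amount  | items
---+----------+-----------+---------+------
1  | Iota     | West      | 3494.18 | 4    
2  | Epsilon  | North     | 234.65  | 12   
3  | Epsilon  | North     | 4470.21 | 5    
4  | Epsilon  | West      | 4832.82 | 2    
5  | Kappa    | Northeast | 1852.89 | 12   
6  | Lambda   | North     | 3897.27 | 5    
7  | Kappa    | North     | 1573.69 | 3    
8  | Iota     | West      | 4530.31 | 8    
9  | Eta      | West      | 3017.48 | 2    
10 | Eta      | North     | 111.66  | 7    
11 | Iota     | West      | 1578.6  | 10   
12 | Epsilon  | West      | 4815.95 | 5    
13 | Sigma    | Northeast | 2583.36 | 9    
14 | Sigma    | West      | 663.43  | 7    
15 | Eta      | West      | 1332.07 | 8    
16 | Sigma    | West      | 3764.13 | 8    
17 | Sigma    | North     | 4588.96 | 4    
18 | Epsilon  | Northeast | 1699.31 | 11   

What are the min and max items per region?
SELECT region, MIN(items), MAX(items)
FROM orders
GROUP BY region

Result:
  North: min=3, max=12
  Northeast: min=9, max=12
  West: min=2, max=10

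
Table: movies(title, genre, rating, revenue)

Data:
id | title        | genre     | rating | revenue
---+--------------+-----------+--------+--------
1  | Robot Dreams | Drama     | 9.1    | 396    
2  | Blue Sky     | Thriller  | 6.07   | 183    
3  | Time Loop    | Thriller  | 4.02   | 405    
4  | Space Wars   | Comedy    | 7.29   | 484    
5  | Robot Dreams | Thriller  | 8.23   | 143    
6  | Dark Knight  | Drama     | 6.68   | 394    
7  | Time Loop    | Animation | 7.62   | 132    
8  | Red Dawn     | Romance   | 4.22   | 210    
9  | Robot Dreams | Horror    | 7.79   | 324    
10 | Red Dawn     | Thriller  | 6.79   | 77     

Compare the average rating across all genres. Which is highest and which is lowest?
SELECT genre, AVG(rating)
FROM movies
GROUP BY genre
ORDER BY AVG(rating)

All groups:
  Romance: 4.22
  Thriller: 6.28
  Comedy: 7.29
  Animation: 7.62
  Horror: 7.79
  Drama: 7.89

Highest: Drama (7.89)
Lowest: Romance (4.22)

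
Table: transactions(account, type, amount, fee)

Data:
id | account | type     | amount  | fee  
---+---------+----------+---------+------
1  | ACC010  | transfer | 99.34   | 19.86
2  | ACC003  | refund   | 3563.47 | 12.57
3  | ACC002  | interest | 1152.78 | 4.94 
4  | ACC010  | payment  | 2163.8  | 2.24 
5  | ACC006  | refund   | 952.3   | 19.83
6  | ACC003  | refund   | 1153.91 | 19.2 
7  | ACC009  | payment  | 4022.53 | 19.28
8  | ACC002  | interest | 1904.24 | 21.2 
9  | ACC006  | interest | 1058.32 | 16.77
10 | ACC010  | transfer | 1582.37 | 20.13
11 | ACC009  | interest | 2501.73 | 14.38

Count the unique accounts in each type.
SELECT type, COUNT(DISTINCT account)
FROM transactions
GROUP BY type

Result:
  interest: 3 distinct
  payment: 2 distinct
  refund: 2 distinct
  transfer: 1 distinct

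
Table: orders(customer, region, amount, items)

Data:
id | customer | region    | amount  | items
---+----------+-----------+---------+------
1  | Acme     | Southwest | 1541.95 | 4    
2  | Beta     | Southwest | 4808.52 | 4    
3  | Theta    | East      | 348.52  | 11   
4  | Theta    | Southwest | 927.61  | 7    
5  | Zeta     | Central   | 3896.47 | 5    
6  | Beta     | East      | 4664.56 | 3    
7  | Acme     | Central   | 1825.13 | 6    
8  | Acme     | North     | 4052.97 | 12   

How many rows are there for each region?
SELECT region, COUNT(*) as count
FROM orders
GROUP BY region

Result:
  Central: 2
  East: 2
  North: 1
  Southwest: 3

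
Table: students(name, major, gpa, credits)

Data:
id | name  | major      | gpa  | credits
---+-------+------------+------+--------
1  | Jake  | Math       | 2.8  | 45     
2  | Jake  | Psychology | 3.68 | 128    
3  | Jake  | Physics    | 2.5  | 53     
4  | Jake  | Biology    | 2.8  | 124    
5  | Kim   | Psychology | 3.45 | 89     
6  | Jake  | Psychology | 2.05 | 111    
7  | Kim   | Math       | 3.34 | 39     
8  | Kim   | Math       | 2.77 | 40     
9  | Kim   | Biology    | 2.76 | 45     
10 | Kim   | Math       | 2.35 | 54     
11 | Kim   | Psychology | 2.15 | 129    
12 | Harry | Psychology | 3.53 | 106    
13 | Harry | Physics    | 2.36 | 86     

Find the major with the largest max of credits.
SELECT major, MAX(credits) as val
FROM students
GROUP BY major
ORDER BY val DESC
LIMIT 1

Result: Psychology with max(credits) = 129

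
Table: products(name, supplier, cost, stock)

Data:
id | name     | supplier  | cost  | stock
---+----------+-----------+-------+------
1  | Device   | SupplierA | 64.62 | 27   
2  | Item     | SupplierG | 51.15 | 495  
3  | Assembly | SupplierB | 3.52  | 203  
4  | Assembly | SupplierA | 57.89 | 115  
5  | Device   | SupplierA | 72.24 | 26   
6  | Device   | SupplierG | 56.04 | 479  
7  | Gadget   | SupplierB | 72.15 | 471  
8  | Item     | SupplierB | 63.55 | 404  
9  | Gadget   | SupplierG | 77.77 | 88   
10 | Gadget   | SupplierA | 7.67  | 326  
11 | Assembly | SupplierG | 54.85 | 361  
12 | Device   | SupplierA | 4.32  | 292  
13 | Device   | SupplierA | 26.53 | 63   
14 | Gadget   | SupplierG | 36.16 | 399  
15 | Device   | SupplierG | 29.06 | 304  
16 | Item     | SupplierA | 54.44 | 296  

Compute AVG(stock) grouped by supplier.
SELECT supplier, AVG(stock) as result
FROM products
GROUP BY supplier

Result:
  SupplierA: 163.57
  SupplierB: 359.33
  SupplierG: 354.33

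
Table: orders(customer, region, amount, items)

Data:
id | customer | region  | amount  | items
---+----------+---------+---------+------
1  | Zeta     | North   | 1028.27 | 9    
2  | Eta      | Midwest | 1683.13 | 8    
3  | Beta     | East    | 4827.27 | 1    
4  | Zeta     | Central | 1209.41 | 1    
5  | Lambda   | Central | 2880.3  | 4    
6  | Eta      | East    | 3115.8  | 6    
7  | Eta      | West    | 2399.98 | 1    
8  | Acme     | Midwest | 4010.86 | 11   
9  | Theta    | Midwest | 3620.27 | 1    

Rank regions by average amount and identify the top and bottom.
SELECT region, AVG(amount)
FROM orders
GROUP BY region
ORDER BY AVG(amount)

All groups:
  North: 1028.27
  Central: 2044.86
  West: 2399.98
  Midwest: 3104.75
  East: 3971.54

Highest: East (3971.54)
Lowest: North (1028.27)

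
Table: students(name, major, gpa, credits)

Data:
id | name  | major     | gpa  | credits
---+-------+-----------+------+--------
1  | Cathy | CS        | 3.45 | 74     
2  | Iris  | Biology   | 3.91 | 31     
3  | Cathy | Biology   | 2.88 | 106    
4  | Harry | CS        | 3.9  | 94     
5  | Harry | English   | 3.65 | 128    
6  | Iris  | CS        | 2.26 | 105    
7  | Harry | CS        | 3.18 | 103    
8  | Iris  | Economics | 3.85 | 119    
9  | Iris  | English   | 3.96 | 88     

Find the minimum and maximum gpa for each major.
SELECT major, MIN(gpa), MAX(gpa)
FROM students
GROUP BY major

Result:
  Biology: min=2.88, max=3.91
  CS: min=2.26, max=3.90
  Economics: min=3.85, max=3.85
  English: min=3.65, max=3.96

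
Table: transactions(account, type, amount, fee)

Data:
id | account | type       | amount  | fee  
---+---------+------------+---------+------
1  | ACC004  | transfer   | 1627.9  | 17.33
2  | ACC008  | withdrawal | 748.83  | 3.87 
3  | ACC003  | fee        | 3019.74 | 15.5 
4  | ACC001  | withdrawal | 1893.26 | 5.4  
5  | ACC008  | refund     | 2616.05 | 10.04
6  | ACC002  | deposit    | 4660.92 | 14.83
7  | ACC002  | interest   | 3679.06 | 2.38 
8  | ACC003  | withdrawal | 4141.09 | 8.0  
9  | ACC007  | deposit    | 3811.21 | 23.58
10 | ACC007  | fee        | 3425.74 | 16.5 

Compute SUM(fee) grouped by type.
SELECT type, SUM(fee) as result
FROM transactions
GROUP BY type

Result:
  deposit: 38.41
  fee: 32.00
  interest: 2.38
  refund: 10.04
  transfer: 17.33
  withdrawal: 17.27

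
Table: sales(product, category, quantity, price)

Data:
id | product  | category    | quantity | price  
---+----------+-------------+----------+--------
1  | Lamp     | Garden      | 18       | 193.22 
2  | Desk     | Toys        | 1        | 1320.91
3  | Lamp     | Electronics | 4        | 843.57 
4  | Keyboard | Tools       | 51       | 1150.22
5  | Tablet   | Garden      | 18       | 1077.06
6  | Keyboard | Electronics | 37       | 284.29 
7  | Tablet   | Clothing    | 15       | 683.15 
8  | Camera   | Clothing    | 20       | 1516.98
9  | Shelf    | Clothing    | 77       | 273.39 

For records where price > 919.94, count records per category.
SELECT category, COUNT(*)
FROM sales
WHERE price > 919.94
GROUP BY category

Note: WHERE filters rows before grouping.

Result:
  Clothing: 1
  Garden: 1
  Tools: 1
  Toys: 1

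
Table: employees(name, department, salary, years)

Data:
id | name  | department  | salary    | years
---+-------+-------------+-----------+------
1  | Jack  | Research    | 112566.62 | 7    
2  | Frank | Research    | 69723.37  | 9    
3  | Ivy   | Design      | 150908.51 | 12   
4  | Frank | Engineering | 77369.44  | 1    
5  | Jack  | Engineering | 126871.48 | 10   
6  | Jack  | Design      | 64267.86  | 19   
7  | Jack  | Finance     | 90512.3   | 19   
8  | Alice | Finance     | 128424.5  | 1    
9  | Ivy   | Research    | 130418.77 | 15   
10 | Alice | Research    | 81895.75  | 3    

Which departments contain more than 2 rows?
SELECT department, COUNT(*) as cnt
FROM employees
GROUP BY department
HAVING COUNT(*) > 2

Result:
  Research: 4

Note: HAVING filters groups after aggregation, WHERE filters rows before.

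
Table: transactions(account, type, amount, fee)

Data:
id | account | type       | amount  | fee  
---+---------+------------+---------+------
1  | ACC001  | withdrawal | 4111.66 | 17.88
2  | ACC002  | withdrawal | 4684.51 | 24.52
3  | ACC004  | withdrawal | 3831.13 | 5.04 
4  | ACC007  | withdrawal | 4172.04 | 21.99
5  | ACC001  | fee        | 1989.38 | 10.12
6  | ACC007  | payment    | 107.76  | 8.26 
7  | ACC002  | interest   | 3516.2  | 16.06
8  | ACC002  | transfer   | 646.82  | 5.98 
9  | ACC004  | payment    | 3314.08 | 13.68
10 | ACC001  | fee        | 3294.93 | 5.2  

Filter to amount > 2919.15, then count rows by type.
SELECT type, COUNT(*)
FROM transactions
WHERE amount > 2919.15
GROUP BY type

Note: WHERE filters rows before grouping.

Result:
  fee: 1
  interest: 1
  payment: 1
  withdrawal: 4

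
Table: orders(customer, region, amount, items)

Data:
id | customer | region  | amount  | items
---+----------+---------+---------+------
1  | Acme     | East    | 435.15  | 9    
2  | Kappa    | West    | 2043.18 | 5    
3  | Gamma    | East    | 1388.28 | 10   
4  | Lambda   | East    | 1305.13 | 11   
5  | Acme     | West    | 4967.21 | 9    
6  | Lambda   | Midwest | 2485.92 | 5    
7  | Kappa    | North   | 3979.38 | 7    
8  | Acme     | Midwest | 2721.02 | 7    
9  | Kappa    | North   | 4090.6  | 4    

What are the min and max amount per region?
SELECT region, MIN(amount), MAX(amount)
FROM orders
GROUP BY region

Result:
  East: min=435.15, max=1388.28
  Midwest: min=2485.92, max=2721.02
  North: min=3979.38, max=4090.60
  West: min=2043.18, max=4967.21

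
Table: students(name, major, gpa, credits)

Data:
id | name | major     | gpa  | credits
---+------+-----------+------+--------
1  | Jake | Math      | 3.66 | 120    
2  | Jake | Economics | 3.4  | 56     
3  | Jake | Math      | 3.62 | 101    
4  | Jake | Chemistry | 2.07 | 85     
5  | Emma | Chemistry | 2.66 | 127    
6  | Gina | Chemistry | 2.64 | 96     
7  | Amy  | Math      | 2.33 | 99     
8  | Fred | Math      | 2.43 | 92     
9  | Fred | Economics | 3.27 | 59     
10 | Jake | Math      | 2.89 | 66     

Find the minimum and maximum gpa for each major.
SELECT major, MIN(gpa), MAX(gpa)
FROM students
GROUP BY major

Result:
  Chemistry: min=2.07, max=2.66
  Economics: min=3.27, max=3.40
  Math: min=2.33, max=3.66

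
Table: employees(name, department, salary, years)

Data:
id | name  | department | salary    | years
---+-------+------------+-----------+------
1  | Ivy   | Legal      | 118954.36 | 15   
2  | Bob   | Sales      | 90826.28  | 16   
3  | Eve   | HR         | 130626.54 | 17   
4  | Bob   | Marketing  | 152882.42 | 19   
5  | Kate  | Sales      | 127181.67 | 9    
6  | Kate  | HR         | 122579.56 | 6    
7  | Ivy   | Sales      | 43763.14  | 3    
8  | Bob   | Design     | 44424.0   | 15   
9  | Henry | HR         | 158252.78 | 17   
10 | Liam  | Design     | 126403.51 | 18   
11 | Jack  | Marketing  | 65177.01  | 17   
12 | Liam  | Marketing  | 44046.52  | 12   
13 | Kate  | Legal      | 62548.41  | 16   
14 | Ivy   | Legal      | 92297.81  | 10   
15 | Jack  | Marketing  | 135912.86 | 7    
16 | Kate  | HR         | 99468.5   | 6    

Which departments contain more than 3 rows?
SELECT department, COUNT(*) as cnt
FROM employees
GROUP BY department
HAVING COUNT(*) > 3

Result:
  HR: 4
  Marketing: 4

Note: HAVING filters groups after aggregation, WHERE filters rows before.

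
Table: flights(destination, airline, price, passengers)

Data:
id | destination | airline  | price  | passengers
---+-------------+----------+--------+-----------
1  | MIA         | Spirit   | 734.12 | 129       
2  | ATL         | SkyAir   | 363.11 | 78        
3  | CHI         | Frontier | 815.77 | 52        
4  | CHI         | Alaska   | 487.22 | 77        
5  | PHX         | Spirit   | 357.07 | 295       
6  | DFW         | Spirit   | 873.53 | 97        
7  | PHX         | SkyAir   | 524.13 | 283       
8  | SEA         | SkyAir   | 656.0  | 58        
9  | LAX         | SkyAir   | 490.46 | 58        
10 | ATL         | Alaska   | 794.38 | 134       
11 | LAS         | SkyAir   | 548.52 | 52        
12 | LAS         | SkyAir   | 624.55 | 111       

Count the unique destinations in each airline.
SELECT airline, COUNT(DISTINCT destination)
FROM flights
GROUP BY airline

Result:
  Alaska: 2 distinct
  Frontier: 1 distinct
  SkyAir: 5 distinct
  Spirit: 3 distinct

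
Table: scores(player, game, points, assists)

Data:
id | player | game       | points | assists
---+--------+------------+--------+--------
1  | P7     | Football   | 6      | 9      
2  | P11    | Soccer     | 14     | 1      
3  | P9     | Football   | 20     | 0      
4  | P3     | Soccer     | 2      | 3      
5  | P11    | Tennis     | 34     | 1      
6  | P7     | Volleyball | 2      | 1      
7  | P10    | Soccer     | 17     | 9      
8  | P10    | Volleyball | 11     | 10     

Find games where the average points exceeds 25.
SELECT game, AVG(points)
FROM scores
GROUP BY game
HAVING AVG(points) > 25

Result:
  Tennis: avg=34.00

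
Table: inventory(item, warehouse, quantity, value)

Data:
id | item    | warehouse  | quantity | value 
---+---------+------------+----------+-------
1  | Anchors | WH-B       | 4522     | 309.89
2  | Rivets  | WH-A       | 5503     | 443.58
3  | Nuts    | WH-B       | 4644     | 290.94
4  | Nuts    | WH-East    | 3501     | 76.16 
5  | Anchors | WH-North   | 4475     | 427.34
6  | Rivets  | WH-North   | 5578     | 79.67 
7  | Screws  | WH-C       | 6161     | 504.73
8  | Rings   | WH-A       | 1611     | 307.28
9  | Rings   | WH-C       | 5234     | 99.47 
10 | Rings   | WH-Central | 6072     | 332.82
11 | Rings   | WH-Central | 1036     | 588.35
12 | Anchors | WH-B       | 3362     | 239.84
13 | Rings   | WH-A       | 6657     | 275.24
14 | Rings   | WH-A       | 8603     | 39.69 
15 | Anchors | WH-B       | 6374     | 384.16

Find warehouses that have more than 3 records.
SELECT warehouse, COUNT(*) as cnt
FROM inventory
GROUP BY warehouse
HAVING COUNT(*) > 3

Result:
  WH-A: 4
  WH-B: 4

Note: HAVING filters groups after aggregation, WHERE filters rows before.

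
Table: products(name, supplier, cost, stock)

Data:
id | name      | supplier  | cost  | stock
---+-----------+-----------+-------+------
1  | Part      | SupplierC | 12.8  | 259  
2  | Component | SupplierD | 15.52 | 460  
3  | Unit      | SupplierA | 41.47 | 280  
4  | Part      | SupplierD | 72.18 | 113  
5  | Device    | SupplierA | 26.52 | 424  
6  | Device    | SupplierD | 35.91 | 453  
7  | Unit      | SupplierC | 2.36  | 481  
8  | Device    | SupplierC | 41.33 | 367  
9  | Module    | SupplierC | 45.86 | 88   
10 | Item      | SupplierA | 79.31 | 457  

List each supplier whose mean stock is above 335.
SELECT supplier, AVG(stock)
FROM products
GROUP BY supplier
HAVING AVG(stock) > 335

Result:
  SupplierA: avg=387.00
  SupplierD: avg=342.00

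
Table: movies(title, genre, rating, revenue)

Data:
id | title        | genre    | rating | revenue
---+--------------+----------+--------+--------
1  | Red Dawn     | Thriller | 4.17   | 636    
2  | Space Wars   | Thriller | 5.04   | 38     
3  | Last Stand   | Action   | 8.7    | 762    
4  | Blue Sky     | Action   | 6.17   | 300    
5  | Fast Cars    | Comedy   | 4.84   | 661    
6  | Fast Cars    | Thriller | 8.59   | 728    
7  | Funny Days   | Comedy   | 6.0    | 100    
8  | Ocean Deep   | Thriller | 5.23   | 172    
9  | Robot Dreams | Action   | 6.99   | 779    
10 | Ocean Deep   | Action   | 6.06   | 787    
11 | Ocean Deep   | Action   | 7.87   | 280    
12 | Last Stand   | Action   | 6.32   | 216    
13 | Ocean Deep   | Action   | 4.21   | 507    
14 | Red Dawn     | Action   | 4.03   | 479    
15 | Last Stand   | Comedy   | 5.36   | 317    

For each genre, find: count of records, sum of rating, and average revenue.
SELECT genre,
       COUNT(*) as cnt,
       SUM(rating) as total_rating,
       AVG(revenue) as avg_revenue
FROM movies
GROUP BY genre

Result:
  Action: 8 records, 50.35 total rating, 513.75 avg revenue
  Comedy: 3 records, 16.20 total rating, 359.33 avg revenue
  Thriller: 4 records, 23.03 total rating, 393.50 avg revenue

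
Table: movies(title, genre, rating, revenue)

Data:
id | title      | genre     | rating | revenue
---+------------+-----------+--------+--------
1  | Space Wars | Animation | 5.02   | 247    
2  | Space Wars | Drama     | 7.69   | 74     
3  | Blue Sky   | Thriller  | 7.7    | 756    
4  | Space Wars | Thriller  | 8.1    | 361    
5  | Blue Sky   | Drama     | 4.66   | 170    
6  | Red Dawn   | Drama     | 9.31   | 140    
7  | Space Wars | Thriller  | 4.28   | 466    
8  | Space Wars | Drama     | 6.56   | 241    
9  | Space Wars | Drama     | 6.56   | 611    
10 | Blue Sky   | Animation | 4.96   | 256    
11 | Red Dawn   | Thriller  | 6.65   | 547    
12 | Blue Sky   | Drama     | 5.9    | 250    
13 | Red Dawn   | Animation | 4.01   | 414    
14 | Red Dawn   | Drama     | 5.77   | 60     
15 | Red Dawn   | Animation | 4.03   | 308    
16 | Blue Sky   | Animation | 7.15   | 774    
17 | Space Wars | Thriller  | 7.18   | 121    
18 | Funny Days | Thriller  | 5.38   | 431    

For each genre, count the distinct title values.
SELECT genre, COUNT(DISTINCT title)
FROM movies
GROUP BY genre

Result:
  Animation: 3 distinct
  Drama: 3 distinct
  Thriller: 4 distinct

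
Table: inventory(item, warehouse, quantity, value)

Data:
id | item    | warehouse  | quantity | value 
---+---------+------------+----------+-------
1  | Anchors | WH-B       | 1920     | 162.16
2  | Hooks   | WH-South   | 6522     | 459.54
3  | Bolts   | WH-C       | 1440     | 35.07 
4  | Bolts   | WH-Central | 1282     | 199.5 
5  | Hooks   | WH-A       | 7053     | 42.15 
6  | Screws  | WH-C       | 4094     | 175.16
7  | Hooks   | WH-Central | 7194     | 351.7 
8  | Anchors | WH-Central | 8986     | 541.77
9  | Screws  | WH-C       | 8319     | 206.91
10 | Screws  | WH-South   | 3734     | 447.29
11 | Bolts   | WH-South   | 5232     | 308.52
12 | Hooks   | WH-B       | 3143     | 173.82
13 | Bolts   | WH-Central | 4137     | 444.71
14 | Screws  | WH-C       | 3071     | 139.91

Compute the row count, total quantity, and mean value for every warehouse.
SELECT warehouse,
       COUNT(*) as cnt,
       SUM(quantity) as total_quantity,
       AVG(value) as avg_value
FROM inventory
GROUP BY warehouse

Result:
  WH-A: 1 records, 7053 total quantity, 42.15 avg value
  WH-B: 2 records, 5063 total quantity, 167.99 avg value
  WH-C: 4 records, 16924 total quantity, 139.26 avg value
  WH-Central: 4 records, 21599 total quantity, 384.42 avg value
  WH-South: 3 records, 15488 total quantity, 405.12 avg value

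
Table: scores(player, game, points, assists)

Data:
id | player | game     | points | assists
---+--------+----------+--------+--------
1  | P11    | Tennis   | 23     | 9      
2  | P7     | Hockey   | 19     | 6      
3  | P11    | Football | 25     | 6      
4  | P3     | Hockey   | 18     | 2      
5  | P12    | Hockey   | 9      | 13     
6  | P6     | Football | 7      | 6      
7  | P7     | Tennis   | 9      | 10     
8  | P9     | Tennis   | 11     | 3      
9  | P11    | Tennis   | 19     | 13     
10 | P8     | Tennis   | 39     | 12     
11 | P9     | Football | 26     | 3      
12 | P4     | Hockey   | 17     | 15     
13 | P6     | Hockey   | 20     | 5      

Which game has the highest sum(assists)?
SELECT game, SUM(assists) as val
FROM scores
GROUP BY game
ORDER BY val DESC
LIMIT 1

Result: Tennis with sum(assists) = 47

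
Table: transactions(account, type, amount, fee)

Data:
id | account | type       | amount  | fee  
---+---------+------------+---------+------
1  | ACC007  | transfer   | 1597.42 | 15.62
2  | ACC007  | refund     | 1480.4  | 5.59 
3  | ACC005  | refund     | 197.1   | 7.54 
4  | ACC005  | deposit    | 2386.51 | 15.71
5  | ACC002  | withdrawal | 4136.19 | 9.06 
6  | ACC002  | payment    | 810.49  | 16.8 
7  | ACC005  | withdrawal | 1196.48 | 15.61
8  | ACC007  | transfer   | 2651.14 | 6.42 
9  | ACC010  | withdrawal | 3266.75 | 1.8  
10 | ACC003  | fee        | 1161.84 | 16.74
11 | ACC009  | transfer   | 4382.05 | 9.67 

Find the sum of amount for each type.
SELECT type, SUM(amount) as result
FROM transactions
GROUP BY type

Result:
  deposit: 2386.51
  fee: 1161.84
  payment: 810.49
  refund: 1677.50
  transfer: 8630.61
  withdrawal: 8599.42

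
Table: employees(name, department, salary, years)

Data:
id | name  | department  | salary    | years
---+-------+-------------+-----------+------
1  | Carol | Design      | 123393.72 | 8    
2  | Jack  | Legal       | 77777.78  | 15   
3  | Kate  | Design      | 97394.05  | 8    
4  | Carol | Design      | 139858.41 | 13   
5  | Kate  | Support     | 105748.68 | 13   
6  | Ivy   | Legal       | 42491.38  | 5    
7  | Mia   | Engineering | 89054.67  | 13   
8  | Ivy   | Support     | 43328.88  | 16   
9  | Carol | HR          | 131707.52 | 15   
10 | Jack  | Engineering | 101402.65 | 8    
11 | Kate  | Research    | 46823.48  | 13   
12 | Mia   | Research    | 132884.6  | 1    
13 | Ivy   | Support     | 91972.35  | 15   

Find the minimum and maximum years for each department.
SELECT department, MIN(years), MAX(years)
FROM employees
GROUP BY department

Result:
  Design: min=8, max=13
  Engineering: min=8, max=13
  HR: min=15, max=15
  Legal: min=5, max=15
  Research: min=1, max=13
  Support: min=13, max=16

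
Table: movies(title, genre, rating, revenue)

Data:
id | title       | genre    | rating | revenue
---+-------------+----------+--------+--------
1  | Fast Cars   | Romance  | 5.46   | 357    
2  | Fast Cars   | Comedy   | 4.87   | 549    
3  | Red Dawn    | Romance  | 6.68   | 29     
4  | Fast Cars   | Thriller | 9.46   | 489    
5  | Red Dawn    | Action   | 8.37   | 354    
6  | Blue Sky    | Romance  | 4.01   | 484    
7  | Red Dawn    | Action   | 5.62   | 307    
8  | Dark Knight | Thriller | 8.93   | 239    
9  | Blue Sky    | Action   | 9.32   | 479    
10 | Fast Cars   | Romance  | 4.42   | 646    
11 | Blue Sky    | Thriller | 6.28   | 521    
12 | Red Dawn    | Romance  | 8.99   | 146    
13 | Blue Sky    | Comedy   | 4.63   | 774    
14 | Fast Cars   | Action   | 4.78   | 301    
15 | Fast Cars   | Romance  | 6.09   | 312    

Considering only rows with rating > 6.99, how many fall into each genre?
SELECT genre, COUNT(*)
FROM movies
WHERE rating > 6.99
GROUP BY genre

Note: WHERE filters rows before grouping.

Result:
  Action: 2
  Romance: 1
  Thriller: 2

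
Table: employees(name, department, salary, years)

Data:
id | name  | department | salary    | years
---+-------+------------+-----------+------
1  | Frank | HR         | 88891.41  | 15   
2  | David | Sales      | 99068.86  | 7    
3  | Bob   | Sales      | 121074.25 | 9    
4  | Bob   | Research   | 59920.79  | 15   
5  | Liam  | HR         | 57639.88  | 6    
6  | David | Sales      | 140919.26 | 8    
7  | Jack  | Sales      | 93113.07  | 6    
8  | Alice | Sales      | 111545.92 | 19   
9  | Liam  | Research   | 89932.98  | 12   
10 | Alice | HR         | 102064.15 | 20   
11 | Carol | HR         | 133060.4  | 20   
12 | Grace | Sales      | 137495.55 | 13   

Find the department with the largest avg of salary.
SELECT department, AVG(salary) as val
FROM employees
GROUP BY department
ORDER BY val DESC
LIMIT 1

Result: Sales with avg(salary) = 117202.82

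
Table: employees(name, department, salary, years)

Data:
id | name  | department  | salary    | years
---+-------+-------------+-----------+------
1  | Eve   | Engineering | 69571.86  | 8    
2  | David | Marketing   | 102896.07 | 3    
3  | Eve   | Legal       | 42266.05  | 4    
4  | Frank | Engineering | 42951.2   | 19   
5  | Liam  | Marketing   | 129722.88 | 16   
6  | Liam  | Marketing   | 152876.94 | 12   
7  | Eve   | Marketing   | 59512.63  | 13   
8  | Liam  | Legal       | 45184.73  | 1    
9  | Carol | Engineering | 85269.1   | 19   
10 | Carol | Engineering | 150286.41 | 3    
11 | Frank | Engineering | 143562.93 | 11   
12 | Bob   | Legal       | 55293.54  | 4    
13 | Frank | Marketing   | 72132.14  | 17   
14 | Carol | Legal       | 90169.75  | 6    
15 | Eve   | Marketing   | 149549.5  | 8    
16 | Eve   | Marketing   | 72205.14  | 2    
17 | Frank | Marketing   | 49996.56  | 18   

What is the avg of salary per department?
SELECT department, AVG(salary) as result
FROM employees
GROUP BY department

Result:
  Engineering: 98328.30
  Legal: 58228.52
  Marketing: 98611.48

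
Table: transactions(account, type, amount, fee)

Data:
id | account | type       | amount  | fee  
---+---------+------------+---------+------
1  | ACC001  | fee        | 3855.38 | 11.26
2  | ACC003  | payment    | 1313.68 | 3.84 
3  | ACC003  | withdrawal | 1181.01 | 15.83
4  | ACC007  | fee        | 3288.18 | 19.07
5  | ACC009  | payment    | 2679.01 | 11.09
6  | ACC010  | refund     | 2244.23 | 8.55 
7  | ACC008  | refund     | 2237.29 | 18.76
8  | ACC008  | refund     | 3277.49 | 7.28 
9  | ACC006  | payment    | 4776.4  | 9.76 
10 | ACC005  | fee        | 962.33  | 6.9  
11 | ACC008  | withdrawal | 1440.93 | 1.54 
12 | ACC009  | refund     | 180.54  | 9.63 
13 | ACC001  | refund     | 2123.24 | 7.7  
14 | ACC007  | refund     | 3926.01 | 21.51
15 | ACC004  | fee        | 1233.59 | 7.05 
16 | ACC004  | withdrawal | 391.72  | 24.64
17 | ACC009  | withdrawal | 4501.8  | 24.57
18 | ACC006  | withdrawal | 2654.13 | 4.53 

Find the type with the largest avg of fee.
SELECT type, AVG(fee) as val
FROM transactions
GROUP BY type
ORDER BY val DESC
LIMIT 1

Result: withdrawal with avg(fee) = 14.22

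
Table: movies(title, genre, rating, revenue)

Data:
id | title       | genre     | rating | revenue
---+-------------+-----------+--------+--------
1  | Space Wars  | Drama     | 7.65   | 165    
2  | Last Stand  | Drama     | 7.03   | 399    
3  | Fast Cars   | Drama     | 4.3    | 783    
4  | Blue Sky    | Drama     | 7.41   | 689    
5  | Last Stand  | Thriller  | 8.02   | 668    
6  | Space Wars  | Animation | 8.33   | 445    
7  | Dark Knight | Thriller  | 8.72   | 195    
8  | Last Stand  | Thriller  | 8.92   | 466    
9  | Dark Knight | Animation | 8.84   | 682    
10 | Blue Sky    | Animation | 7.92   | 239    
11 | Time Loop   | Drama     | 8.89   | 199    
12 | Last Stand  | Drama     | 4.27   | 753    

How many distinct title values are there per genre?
SELECT genre, COUNT(DISTINCT title)
FROM movies
GROUP BY genre

Result:
  Animation: 3 distinct
  Drama: 5 distinct
  Thriller: 2 distinct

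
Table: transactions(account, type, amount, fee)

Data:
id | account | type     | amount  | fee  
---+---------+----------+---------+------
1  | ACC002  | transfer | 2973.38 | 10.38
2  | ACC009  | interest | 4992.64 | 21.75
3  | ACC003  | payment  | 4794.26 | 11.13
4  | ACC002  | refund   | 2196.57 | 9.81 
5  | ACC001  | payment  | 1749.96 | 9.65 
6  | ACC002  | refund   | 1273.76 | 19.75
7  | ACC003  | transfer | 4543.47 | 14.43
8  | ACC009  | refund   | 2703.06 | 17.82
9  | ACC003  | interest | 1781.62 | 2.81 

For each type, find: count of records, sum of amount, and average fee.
SELECT type,
       COUNT(*) as cnt,
       SUM(amount) as total_amount,
       AVG(fee) as avg_fee
FROM transactions
GROUP BY type

Result:
  interest: 2 records, 6774.26 total amount, 12.28 avg fee
  payment: 2 records, 6544.22 total amount, 10.39 avg fee
  refund: 3 records, 6173.39 total amount, 15.79 avg fee
  transfer: 2 records, 7516.85 total amount, 12.41 avg fee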